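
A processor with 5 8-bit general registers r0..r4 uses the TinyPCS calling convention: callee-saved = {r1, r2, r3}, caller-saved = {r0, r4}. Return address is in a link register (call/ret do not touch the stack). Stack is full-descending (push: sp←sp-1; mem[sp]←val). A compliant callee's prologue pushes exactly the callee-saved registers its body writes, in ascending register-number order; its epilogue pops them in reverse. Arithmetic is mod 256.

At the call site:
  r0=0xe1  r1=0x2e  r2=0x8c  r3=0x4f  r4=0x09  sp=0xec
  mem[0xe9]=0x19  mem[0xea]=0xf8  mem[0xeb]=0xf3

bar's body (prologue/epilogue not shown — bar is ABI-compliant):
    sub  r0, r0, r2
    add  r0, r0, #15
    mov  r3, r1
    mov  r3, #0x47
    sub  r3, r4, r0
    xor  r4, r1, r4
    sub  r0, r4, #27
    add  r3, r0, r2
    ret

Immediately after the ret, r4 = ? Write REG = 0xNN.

prologue: push r3 -> mem[0xeb]=0x4f, sp=0xeb
body[0] sub  r0, r0, r2 -> r0=0x55
body[1] add  r0, r0, #15 -> r0=0x64
body[2] mov  r3, r1 -> r3=0x2e
body[3] mov  r3, #0x47 -> r3=0x47
body[4] sub  r3, r4, r0 -> r3=0xa5
body[5] xor  r4, r1, r4 -> r4=0x27
body[6] sub  r0, r4, #27 -> r0=0x0c
body[7] add  r3, r0, r2 -> r3=0x98
epilogue: pop r3=0x4f, sp=0xec
r4 is caller-saved -> body value

REG = 0x27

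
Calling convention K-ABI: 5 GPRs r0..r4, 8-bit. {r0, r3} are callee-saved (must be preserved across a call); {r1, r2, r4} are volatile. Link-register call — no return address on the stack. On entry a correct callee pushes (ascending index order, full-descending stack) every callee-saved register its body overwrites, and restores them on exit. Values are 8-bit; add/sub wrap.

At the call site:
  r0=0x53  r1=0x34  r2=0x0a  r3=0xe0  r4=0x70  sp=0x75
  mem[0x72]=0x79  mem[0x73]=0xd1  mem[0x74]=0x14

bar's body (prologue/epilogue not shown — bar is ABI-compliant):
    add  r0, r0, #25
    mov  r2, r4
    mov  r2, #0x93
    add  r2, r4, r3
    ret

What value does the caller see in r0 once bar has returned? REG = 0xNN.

prologue: push r0 -> mem[0x74]=0x53, sp=0x74
body[0] add  r0, r0, #25 -> r0=0x6c
body[1] mov  r2, r4 -> r2=0x70
body[2] mov  r2, #0x93 -> r2=0x93
body[3] add  r2, r4, r3 -> r2=0x50
epilogue: pop r0=0x53, sp=0x75
r0 is callee-saved -> restored

REG = 0x53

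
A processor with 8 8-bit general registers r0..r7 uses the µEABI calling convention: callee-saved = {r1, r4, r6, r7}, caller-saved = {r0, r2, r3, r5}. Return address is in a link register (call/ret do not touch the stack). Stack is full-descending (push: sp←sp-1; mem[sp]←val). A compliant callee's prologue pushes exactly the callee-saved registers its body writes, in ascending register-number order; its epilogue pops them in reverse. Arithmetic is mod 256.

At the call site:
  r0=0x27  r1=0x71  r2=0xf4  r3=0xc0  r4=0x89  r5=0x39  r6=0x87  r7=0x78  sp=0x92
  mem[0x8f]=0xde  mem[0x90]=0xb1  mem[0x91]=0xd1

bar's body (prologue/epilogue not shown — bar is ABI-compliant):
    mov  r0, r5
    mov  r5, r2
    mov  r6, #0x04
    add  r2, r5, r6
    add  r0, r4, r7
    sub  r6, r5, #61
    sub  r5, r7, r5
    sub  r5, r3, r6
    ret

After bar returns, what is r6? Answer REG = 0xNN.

REG = 0x87

prologue: push r6 → mem[0x91]=0x87, sp=0x91
body[0] mov  r0, r5 → r0=0x39
body[1] mov  r5, r2 → r5=0xf4
body[2] mov  r6, #0x04 → r6=0x04
body[3] add  r2, r5, r6 → r2=0xf8
body[4] add  r0, r4, r7 → r0=0x01
body[5] sub  r6, r5, #61 → r6=0xb7
body[6] sub  r5, r7, r5 → r5=0x84
body[7] sub  r5, r3, r6 → r5=0x09
epilogue: pop r6=0x87, sp=0x92
r6 is callee-saved → restored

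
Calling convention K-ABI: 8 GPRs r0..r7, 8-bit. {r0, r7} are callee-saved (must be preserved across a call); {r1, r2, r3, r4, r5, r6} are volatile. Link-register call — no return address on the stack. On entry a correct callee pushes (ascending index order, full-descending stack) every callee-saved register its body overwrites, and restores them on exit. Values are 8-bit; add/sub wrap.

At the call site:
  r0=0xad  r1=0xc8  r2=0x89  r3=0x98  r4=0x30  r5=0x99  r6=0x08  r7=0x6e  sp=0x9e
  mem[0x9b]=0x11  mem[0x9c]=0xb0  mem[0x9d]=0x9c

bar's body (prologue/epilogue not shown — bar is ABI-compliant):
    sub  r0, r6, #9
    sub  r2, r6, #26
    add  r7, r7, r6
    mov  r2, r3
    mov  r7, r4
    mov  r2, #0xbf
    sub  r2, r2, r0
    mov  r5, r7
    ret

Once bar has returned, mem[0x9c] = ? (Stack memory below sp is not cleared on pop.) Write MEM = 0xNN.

prologue: push r0 → mem[0x9d]=0xad, sp=0x9d
prologue: push r7 → mem[0x9c]=0x6e, sp=0x9c
body[0] sub  r0, r6, #9 → r0=0xff
body[1] sub  r2, r6, #26 → r2=0xee
body[2] add  r7, r7, r6 → r7=0x76
body[3] mov  r2, r3 → r2=0x98
body[4] mov  r7, r4 → r7=0x30
body[5] mov  r2, #0xbf → r2=0xbf
body[6] sub  r2, r2, r0 → r2=0xc0
body[7] mov  r5, r7 → r5=0x30
epilogue: pop r7=0x6e, sp=0x9d
epilogue: pop r0=0xad, sp=0x9e
prologue pushed ['r0', 'r7'] at ['0x9d', '0x9c']

MEM = 0x6e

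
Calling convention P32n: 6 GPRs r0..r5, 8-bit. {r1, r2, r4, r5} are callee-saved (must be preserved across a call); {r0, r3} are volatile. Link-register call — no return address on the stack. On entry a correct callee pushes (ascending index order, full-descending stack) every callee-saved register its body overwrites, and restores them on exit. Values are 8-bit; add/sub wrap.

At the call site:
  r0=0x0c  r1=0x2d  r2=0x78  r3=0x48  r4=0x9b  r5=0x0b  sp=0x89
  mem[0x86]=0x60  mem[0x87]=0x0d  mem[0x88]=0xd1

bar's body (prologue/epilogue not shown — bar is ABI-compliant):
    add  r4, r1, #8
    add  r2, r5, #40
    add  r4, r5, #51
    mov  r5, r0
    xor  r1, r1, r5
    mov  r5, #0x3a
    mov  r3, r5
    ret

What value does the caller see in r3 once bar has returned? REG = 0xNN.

prologue: push r1 → mem[0x88]=0x2d, sp=0x88
prologue: push r2 → mem[0x87]=0x78, sp=0x87
prologue: push r4 → mem[0x86]=0x9b, sp=0x86
prologue: push r5 → mem[0x85]=0x0b, sp=0x85
body[0] add  r4, r1, #8 → r4=0x35
body[1] add  r2, r5, #40 → r2=0x33
body[2] add  r4, r5, #51 → r4=0x3e
body[3] mov  r5, r0 → r5=0x0c
body[4] xor  r1, r1, r5 → r1=0x21
body[5] mov  r5, #0x3a → r5=0x3a
body[6] mov  r3, r5 → r3=0x3a
epilogue: pop r5=0x0b, sp=0x86
epilogue: pop r4=0x9b, sp=0x87
epilogue: pop r2=0x78, sp=0x88
epilogue: pop r1=0x2d, sp=0x89
r3 is caller-saved → body value

REG = 0x3a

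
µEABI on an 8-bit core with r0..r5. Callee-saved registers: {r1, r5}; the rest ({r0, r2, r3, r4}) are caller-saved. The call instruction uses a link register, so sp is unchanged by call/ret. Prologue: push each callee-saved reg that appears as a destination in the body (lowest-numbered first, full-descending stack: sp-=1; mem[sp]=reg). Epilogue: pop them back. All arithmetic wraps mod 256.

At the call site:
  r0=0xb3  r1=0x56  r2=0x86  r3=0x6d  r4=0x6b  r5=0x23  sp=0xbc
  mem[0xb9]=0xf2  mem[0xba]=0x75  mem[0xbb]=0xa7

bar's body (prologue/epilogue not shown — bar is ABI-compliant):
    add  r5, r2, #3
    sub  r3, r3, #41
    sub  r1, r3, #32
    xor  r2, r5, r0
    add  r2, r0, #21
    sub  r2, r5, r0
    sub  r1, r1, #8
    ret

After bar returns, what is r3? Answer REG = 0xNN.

prologue: push r1 → mem[0xbb]=0x56, sp=0xbb
prologue: push r5 → mem[0xba]=0x23, sp=0xba
body[0] add  r5, r2, #3 → r5=0x89
body[1] sub  r3, r3, #41 → r3=0x44
body[2] sub  r1, r3, #32 → r1=0x24
body[3] xor  r2, r5, r0 → r2=0x3a
body[4] add  r2, r0, #21 → r2=0xc8
body[5] sub  r2, r5, r0 → r2=0xd6
body[6] sub  r1, r1, #8 → r1=0x1c
epilogue: pop r5=0x23, sp=0xbb
epilogue: pop r1=0x56, sp=0xbc
r3 is caller-saved → body value

REG = 0x44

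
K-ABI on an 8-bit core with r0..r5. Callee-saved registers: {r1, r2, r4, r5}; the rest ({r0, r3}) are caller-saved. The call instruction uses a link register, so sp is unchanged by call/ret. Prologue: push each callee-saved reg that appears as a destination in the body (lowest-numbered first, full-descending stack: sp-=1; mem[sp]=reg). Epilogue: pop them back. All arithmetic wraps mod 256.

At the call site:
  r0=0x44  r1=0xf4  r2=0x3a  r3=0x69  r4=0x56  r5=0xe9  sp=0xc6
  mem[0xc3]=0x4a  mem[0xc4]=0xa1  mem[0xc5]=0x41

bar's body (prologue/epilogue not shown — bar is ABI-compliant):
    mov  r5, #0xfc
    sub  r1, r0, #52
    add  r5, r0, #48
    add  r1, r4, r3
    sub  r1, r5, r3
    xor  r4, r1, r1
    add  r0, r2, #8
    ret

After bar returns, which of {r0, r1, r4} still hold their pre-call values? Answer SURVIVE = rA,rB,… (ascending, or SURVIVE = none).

prologue: push r1 -> mem[0xc5]=0xf4, sp=0xc5
prologue: push r4 -> mem[0xc4]=0x56, sp=0xc4
prologue: push r5 -> mem[0xc3]=0xe9, sp=0xc3
body[0] mov  r5, #0xfc -> r5=0xfc
body[1] sub  r1, r0, #52 -> r1=0x10
body[2] add  r5, r0, #48 -> r5=0x74
body[3] add  r1, r4, r3 -> r1=0xbf
body[4] sub  r1, r5, r3 -> r1=0x0b
body[5] xor  r4, r1, r1 -> r4=0x00
body[6] add  r0, r2, #8 -> r0=0x42
epilogue: pop r5=0xe9, sp=0xc4
epilogue: pop r4=0x56, sp=0xc5
epilogue: pop r1=0xf4, sp=0xc6
r0: caller-saved, written=True
r1: callee-saved, written=True
r4: callee-saved, written=True

SURVIVE = r1,r4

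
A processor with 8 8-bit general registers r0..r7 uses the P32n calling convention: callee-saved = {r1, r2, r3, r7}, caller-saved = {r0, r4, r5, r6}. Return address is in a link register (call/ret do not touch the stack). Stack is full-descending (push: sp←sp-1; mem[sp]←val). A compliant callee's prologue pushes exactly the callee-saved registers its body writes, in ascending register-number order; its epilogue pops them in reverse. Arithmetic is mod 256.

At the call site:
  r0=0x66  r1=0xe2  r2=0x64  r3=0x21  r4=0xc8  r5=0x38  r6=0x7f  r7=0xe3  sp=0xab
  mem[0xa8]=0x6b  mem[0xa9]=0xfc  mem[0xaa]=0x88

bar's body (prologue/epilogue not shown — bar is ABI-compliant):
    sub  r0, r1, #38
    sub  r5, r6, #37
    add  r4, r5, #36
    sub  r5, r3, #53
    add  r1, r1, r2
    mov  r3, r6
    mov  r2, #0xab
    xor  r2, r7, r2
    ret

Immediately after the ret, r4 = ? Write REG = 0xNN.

REG = 0x7e

prologue: push r1 -> mem[0xaa]=0xe2, sp=0xaa
prologue: push r2 -> mem[0xa9]=0x64, sp=0xa9
prologue: push r3 -> mem[0xa8]=0x21, sp=0xa8
body[0] sub  r0, r1, #38 -> r0=0xbc
body[1] sub  r5, r6, #37 -> r5=0x5a
body[2] add  r4, r5, #36 -> r4=0x7e
body[3] sub  r5, r3, #53 -> r5=0xec
body[4] add  r1, r1, r2 -> r1=0x46
body[5] mov  r3, r6 -> r3=0x7f
body[6] mov  r2, #0xab -> r2=0xab
body[7] xor  r2, r7, r2 -> r2=0x48
epilogue: pop r3=0x21, sp=0xa9
epilogue: pop r2=0x64, sp=0xaa
epilogue: pop r1=0xe2, sp=0xab
r4 is caller-saved -> body value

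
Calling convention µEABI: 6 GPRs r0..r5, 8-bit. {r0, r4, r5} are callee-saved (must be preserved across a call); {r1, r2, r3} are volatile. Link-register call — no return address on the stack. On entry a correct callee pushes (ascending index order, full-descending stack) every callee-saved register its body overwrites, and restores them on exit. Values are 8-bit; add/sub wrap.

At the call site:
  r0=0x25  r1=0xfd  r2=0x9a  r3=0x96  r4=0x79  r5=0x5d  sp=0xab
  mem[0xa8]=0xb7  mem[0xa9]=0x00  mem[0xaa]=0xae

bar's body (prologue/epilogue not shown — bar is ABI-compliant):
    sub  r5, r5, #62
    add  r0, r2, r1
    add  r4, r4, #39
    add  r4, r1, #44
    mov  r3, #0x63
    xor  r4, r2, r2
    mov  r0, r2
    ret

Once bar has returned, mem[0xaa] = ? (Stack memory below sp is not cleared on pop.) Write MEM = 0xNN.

prologue: push r0 -> mem[0xaa]=0x25, sp=0xaa
prologue: push r4 -> mem[0xa9]=0x79, sp=0xa9
prologue: push r5 -> mem[0xa8]=0x5d, sp=0xa8
body[0] sub  r5, r5, #62 -> r5=0x1f
body[1] add  r0, r2, r1 -> r0=0x97
body[2] add  r4, r4, #39 -> r4=0xa0
body[3] add  r4, r1, #44 -> r4=0x29
body[4] mov  r3, #0x63 -> r3=0x63
body[5] xor  r4, r2, r2 -> r4=0x00
body[6] mov  r0, r2 -> r0=0x9a
epilogue: pop r5=0x5d, sp=0xa9
epilogue: pop r4=0x79, sp=0xaa
epilogue: pop r0=0x25, sp=0xab
prologue pushed ['r0', 'r4', 'r5'] at ['0xaa', '0xa9', '0xa8']

MEM = 0x25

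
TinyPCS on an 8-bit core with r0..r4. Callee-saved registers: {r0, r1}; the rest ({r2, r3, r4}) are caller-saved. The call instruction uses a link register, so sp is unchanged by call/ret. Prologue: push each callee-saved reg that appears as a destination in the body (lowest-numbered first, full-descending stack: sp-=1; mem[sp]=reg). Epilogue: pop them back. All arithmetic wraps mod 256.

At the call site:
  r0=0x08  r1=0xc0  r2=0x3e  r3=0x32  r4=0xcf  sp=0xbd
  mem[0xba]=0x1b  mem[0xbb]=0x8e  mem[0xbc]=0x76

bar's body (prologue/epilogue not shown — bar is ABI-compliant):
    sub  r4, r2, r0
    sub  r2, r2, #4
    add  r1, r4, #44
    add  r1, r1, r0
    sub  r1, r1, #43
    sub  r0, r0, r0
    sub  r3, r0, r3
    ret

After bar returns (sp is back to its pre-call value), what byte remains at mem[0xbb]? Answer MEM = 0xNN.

MEM = 0xc0

prologue: push r0 -> mem[0xbc]=0x08, sp=0xbc
prologue: push r1 -> mem[0xbb]=0xc0, sp=0xbb
body[0] sub  r4, r2, r0 -> r4=0x36
body[1] sub  r2, r2, #4 -> r2=0x3a
body[2] add  r1, r4, #44 -> r1=0x62
body[3] add  r1, r1, r0 -> r1=0x6a
body[4] sub  r1, r1, #43 -> r1=0x3f
body[5] sub  r0, r0, r0 -> r0=0x00
body[6] sub  r3, r0, r3 -> r3=0xce
epilogue: pop r1=0xc0, sp=0xbc
epilogue: pop r0=0x08, sp=0xbd
prologue pushed ['r0', 'r1'] at ['0xbc', '0xbb']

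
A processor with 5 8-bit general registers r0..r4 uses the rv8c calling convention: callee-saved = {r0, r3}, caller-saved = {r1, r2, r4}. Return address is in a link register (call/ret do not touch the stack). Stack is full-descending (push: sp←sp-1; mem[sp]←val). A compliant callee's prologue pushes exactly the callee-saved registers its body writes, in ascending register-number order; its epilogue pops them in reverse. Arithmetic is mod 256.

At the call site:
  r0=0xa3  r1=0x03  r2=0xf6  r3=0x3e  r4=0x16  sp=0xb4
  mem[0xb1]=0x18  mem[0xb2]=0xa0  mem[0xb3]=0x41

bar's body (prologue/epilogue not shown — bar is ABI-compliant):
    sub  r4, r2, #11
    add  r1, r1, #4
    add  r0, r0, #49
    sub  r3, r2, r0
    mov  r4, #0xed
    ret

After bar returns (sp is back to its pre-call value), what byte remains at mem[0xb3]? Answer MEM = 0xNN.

prologue: push r0 -> mem[0xb3]=0xa3, sp=0xb3
prologue: push r3 -> mem[0xb2]=0x3e, sp=0xb2
body[0] sub  r4, r2, #11 -> r4=0xeb
body[1] add  r1, r1, #4 -> r1=0x07
body[2] add  r0, r0, #49 -> r0=0xd4
body[3] sub  r3, r2, r0 -> r3=0x22
body[4] mov  r4, #0xed -> r4=0xed
epilogue: pop r3=0x3e, sp=0xb3
epilogue: pop r0=0xa3, sp=0xb4
prologue pushed ['r0', 'r3'] at ['0xb3', '0xb2']

MEM = 0xa3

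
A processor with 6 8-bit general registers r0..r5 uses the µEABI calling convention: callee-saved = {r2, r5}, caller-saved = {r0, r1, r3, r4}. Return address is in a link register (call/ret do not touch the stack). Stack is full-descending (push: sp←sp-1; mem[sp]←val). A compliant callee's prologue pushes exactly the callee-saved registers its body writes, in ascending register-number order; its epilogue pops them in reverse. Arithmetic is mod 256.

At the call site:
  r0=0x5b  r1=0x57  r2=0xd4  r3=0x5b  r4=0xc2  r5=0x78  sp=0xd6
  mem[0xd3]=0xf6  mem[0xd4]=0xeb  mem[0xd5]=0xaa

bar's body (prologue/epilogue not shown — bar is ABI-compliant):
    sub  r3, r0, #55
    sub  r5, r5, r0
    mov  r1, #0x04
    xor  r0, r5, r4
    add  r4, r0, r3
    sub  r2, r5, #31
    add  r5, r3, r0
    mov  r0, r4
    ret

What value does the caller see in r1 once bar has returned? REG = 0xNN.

REG = 0x04

prologue: push r2 → mem[0xd5]=0xd4, sp=0xd5
prologue: push r5 → mem[0xd4]=0x78, sp=0xd4
body[0] sub  r3, r0, #55 → r3=0x24
body[1] sub  r5, r5, r0 → r5=0x1d
body[2] mov  r1, #0x04 → r1=0x04
body[3] xor  r0, r5, r4 → r0=0xdf
body[4] add  r4, r0, r3 → r4=0x03
body[5] sub  r2, r5, #31 → r2=0xfe
body[6] add  r5, r3, r0 → r5=0x03
body[7] mov  r0, r4 → r0=0x03
epilogue: pop r5=0x78, sp=0xd5
epilogue: pop r2=0xd4, sp=0xd6
r1 is caller-saved → body value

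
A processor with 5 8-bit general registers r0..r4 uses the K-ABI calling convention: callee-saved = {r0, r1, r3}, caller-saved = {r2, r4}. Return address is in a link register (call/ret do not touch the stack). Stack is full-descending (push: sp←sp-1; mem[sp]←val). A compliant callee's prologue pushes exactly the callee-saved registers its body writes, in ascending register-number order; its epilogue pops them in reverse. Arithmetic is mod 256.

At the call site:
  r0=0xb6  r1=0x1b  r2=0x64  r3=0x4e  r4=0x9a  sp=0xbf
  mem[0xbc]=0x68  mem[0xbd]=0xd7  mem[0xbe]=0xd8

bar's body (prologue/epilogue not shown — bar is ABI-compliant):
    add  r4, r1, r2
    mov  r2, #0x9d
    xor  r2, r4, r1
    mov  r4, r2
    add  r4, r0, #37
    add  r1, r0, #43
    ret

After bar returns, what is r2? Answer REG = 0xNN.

REG = 0x64

prologue: push r1 → mem[0xbe]=0x1b, sp=0xbe
body[0] add  r4, r1, r2 → r4=0x7f
body[1] mov  r2, #0x9d → r2=0x9d
body[2] xor  r2, r4, r1 → r2=0x64
body[3] mov  r4, r2 → r4=0x64
body[4] add  r4, r0, #37 → r4=0xdb
body[5] add  r1, r0, #43 → r1=0xe1
epilogue: pop r1=0x1b, sp=0xbf
r2 is caller-saved → body value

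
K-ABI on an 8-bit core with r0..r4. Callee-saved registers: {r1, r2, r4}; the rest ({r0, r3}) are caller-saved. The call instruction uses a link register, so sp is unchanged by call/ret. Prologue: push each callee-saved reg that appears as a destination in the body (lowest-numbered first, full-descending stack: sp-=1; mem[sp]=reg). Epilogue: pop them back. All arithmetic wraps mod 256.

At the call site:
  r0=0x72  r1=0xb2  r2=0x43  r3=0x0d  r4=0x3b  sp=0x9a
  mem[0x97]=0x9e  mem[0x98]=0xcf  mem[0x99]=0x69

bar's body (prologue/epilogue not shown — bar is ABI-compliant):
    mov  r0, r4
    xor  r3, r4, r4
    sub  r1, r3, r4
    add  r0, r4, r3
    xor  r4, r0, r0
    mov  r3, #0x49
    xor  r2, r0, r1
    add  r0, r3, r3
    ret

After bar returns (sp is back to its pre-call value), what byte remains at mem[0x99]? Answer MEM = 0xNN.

MEM = 0xb2

prologue: push r1 → mem[0x99]=0xb2, sp=0x99
prologue: push r2 → mem[0x98]=0x43, sp=0x98
prologue: push r4 → mem[0x97]=0x3b, sp=0x97
body[0] mov  r0, r4 → r0=0x3b
body[1] xor  r3, r4, r4 → r3=0x00
body[2] sub  r1, r3, r4 → r1=0xc5
body[3] add  r0, r4, r3 → r0=0x3b
body[4] xor  r4, r0, r0 → r4=0x00
body[5] mov  r3, #0x49 → r3=0x49
body[6] xor  r2, r0, r1 → r2=0xfe
body[7] add  r0, r3, r3 → r0=0x92
epilogue: pop r4=0x3b, sp=0x98
epilogue: pop r2=0x43, sp=0x99
epilogue: pop r1=0xb2, sp=0x9a
prologue pushed ['r1', 'r2', 'r4'] at ['0x99', '0x98', '0x97']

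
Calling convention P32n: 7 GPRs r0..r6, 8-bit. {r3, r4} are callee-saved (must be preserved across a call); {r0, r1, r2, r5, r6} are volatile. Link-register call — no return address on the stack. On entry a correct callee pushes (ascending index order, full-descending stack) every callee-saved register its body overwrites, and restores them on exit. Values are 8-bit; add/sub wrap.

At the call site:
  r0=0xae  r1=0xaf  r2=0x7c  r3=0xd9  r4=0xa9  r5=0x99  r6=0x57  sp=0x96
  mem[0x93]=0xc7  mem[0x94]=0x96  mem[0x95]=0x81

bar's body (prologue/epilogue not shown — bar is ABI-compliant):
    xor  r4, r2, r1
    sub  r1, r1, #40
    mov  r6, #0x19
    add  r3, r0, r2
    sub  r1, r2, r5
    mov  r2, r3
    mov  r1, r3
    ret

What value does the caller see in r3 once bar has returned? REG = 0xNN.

prologue: push r3 -> mem[0x95]=0xd9, sp=0x95
prologue: push r4 -> mem[0x94]=0xa9, sp=0x94
body[0] xor  r4, r2, r1 -> r4=0xd3
body[1] sub  r1, r1, #40 -> r1=0x87
body[2] mov  r6, #0x19 -> r6=0x19
body[3] add  r3, r0, r2 -> r3=0x2a
body[4] sub  r1, r2, r5 -> r1=0xe3
body[5] mov  r2, r3 -> r2=0x2a
body[6] mov  r1, r3 -> r1=0x2a
epilogue: pop r4=0xa9, sp=0x95
epilogue: pop r3=0xd9, sp=0x96
r3 is callee-saved -> restored

REG = 0xd9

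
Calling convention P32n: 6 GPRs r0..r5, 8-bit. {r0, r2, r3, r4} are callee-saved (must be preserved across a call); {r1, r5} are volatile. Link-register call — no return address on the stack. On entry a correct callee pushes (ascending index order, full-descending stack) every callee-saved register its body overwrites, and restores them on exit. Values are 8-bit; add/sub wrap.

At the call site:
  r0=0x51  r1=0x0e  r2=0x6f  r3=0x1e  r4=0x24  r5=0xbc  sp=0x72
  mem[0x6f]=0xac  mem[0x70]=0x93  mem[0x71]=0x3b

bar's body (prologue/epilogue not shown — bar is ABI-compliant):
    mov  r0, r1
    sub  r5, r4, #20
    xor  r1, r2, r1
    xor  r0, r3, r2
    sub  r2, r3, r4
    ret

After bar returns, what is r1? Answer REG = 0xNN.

prologue: push r0 → mem[0x71]=0x51, sp=0x71
prologue: push r2 → mem[0x70]=0x6f, sp=0x70
body[0] mov  r0, r1 → r0=0x0e
body[1] sub  r5, r4, #20 → r5=0x10
body[2] xor  r1, r2, r1 → r1=0x61
body[3] xor  r0, r3, r2 → r0=0x71
body[4] sub  r2, r3, r4 → r2=0xfa
epilogue: pop r2=0x6f, sp=0x71
epilogue: pop r0=0x51, sp=0x72
r1 is caller-saved → body value

REG = 0x61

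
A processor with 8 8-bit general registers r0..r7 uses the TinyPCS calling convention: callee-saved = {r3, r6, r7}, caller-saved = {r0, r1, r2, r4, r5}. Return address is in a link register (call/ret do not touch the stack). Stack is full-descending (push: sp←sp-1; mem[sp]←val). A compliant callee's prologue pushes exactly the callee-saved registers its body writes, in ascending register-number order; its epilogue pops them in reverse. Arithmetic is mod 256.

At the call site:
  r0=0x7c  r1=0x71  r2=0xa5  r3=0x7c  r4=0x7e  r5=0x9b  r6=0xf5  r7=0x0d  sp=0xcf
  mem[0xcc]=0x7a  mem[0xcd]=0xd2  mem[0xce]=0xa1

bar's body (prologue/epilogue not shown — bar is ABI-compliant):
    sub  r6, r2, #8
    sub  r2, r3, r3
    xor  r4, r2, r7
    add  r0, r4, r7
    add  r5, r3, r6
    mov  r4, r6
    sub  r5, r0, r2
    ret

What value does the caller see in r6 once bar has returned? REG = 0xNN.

prologue: push r6 -> mem[0xce]=0xf5, sp=0xce
body[0] sub  r6, r2, #8 -> r6=0x9d
body[1] sub  r2, r3, r3 -> r2=0x00
body[2] xor  r4, r2, r7 -> r4=0x0d
body[3] add  r0, r4, r7 -> r0=0x1a
body[4] add  r5, r3, r6 -> r5=0x19
body[5] mov  r4, r6 -> r4=0x9d
body[6] sub  r5, r0, r2 -> r5=0x1a
epilogue: pop r6=0xf5, sp=0xcf
r6 is callee-saved -> restored

REG = 0xf5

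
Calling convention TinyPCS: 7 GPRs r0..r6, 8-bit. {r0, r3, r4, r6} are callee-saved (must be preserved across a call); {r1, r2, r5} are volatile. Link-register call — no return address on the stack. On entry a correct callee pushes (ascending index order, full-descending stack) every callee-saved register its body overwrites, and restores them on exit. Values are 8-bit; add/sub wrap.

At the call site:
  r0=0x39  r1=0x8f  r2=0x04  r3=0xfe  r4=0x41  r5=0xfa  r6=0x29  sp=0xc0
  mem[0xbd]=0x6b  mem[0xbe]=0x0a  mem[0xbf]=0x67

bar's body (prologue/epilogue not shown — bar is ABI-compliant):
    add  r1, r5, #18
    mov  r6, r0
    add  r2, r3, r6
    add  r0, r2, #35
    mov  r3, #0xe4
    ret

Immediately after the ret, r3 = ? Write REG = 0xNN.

REG = 0xfe

prologue: push r0 -> mem[0xbf]=0x39, sp=0xbf
prologue: push r3 -> mem[0xbe]=0xfe, sp=0xbe
prologue: push r6 -> mem[0xbd]=0x29, sp=0xbd
body[0] add  r1, r5, #18 -> r1=0x0c
body[1] mov  r6, r0 -> r6=0x39
body[2] add  r2, r3, r6 -> r2=0x37
body[3] add  r0, r2, #35 -> r0=0x5a
body[4] mov  r3, #0xe4 -> r3=0xe4
epilogue: pop r6=0x29, sp=0xbe
epilogue: pop r3=0xfe, sp=0xbf
epilogue: pop r0=0x39, sp=0xc0
r3 is callee-saved -> restored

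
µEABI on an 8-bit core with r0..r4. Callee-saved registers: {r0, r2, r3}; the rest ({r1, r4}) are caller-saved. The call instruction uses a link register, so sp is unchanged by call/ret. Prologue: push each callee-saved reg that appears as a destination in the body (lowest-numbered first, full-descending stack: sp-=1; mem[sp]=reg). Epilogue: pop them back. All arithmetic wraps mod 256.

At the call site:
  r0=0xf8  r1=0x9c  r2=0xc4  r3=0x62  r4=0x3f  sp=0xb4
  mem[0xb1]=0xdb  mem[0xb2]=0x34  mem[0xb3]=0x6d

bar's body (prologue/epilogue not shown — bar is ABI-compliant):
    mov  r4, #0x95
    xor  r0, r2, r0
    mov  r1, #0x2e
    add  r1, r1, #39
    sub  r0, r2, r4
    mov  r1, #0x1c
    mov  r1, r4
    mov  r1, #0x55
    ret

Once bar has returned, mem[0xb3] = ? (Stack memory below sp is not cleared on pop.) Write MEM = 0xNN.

MEM = 0xf8

prologue: push r0 → mem[0xb3]=0xf8, sp=0xb3
body[0] mov  r4, #0x95 → r4=0x95
body[1] xor  r0, r2, r0 → r0=0x3c
body[2] mov  r1, #0x2e → r1=0x2e
body[3] add  r1, r1, #39 → r1=0x55
body[4] sub  r0, r2, r4 → r0=0x2f
body[5] mov  r1, #0x1c → r1=0x1c
body[6] mov  r1, r4 → r1=0x95
body[7] mov  r1, #0x55 → r1=0x55
epilogue: pop r0=0xf8, sp=0xb4
prologue pushed ['r0'] at ['0xb3']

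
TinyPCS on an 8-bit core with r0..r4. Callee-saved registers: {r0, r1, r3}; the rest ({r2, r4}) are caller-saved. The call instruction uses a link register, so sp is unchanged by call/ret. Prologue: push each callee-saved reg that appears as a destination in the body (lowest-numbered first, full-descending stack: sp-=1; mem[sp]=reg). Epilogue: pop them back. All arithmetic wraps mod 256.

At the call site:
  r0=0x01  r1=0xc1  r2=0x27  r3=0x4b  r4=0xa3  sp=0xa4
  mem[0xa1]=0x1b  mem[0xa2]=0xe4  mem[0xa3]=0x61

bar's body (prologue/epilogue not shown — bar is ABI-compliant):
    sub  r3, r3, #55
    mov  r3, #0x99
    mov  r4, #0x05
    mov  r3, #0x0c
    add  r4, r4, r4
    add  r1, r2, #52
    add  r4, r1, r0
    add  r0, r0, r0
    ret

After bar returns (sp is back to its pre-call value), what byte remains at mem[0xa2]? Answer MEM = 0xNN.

prologue: push r0 → mem[0xa3]=0x01, sp=0xa3
prologue: push r1 → mem[0xa2]=0xc1, sp=0xa2
prologue: push r3 → mem[0xa1]=0x4b, sp=0xa1
body[0] sub  r3, r3, #55 → r3=0x14
body[1] mov  r3, #0x99 → r3=0x99
body[2] mov  r4, #0x05 → r4=0x05
body[3] mov  r3, #0x0c → r3=0x0c
body[4] add  r4, r4, r4 → r4=0x0a
body[5] add  r1, r2, #52 → r1=0x5b
body[6] add  r4, r1, r0 → r4=0x5c
body[7] add  r0, r0, r0 → r0=0x02
epilogue: pop r3=0x4b, sp=0xa2
epilogue: pop r1=0xc1, sp=0xa3
epilogue: pop r0=0x01, sp=0xa4
prologue pushed ['r0', 'r1', 'r3'] at ['0xa3', '0xa2', '0xa1']

MEM = 0xc1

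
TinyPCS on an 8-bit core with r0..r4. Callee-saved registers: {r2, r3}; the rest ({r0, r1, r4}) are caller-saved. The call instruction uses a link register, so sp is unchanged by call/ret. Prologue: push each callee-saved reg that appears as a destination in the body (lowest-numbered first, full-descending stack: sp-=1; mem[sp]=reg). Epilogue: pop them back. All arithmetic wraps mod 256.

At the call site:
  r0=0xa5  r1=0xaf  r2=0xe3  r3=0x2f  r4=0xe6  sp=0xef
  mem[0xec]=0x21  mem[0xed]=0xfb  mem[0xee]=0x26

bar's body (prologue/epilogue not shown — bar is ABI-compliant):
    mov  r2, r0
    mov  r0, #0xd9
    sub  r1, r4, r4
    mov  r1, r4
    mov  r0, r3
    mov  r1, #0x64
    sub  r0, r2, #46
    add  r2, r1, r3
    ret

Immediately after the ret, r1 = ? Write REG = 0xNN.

prologue: push r2 → mem[0xee]=0xe3, sp=0xee
body[0] mov  r2, r0 → r2=0xa5
body[1] mov  r0, #0xd9 → r0=0xd9
body[2] sub  r1, r4, r4 → r1=0x00
body[3] mov  r1, r4 → r1=0xe6
body[4] mov  r0, r3 → r0=0x2f
body[5] mov  r1, #0x64 → r1=0x64
body[6] sub  r0, r2, #46 → r0=0x77
body[7] add  r2, r1, r3 → r2=0x93
epilogue: pop r2=0xe3, sp=0xef
r1 is caller-saved → body value

REG = 0x64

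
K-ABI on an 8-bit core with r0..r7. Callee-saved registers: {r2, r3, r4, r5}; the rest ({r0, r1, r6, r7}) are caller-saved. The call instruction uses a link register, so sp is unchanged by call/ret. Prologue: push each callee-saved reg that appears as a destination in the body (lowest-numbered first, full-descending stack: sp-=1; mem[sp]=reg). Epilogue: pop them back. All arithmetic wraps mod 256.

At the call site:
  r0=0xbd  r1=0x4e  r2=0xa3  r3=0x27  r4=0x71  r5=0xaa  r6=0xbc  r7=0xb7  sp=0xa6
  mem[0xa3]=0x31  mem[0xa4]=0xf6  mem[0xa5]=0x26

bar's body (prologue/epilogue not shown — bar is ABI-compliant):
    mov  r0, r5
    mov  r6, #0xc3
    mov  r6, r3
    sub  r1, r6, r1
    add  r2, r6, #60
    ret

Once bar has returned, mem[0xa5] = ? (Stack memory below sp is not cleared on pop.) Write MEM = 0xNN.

MEM = 0xa3

prologue: push r2 -> mem[0xa5]=0xa3, sp=0xa5
body[0] mov  r0, r5 -> r0=0xaa
body[1] mov  r6, #0xc3 -> r6=0xc3
body[2] mov  r6, r3 -> r6=0x27
body[3] sub  r1, r6, r1 -> r1=0xd9
body[4] add  r2, r6, #60 -> r2=0x63
epilogue: pop r2=0xa3, sp=0xa6
prologue pushed ['r2'] at ['0xa5']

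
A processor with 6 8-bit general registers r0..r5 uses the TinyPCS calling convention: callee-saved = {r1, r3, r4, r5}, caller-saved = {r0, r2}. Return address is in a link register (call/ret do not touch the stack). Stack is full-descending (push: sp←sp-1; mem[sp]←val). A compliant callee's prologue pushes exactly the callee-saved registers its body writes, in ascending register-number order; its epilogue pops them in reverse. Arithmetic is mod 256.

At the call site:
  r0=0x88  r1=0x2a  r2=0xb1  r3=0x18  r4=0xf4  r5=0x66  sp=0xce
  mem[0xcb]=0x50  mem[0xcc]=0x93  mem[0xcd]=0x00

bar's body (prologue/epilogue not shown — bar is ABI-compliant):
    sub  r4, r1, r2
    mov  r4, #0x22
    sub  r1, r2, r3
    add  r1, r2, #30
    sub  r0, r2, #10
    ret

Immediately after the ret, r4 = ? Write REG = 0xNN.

prologue: push r1 → mem[0xcd]=0x2a, sp=0xcd
prologue: push r4 → mem[0xcc]=0xf4, sp=0xcc
body[0] sub  r4, r1, r2 → r4=0x79
body[1] mov  r4, #0x22 → r4=0x22
body[2] sub  r1, r2, r3 → r1=0x99
body[3] add  r1, r2, #30 → r1=0xcf
body[4] sub  r0, r2, #10 → r0=0xa7
epilogue: pop r4=0xf4, sp=0xcd
epilogue: pop r1=0x2a, sp=0xce
r4 is callee-saved → restored

REG = 0xf4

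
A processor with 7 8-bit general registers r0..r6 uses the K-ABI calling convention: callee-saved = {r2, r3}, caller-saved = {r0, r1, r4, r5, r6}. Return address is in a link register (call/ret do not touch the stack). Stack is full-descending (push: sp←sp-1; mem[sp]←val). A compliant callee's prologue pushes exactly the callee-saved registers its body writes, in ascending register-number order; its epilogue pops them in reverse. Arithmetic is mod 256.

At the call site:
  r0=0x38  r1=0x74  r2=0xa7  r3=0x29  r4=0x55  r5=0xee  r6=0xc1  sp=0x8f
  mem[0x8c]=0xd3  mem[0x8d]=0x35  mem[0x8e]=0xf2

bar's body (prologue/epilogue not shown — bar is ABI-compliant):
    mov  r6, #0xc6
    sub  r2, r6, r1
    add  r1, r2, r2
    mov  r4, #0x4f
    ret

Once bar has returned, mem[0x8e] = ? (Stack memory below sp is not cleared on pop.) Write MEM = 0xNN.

prologue: push r2 -> mem[0x8e]=0xa7, sp=0x8e
body[0] mov  r6, #0xc6 -> r6=0xc6
body[1] sub  r2, r6, r1 -> r2=0x52
body[2] add  r1, r2, r2 -> r1=0xa4
body[3] mov  r4, #0x4f -> r4=0x4f
epilogue: pop r2=0xa7, sp=0x8f
prologue pushed ['r2'] at ['0x8e']

MEM = 0xa7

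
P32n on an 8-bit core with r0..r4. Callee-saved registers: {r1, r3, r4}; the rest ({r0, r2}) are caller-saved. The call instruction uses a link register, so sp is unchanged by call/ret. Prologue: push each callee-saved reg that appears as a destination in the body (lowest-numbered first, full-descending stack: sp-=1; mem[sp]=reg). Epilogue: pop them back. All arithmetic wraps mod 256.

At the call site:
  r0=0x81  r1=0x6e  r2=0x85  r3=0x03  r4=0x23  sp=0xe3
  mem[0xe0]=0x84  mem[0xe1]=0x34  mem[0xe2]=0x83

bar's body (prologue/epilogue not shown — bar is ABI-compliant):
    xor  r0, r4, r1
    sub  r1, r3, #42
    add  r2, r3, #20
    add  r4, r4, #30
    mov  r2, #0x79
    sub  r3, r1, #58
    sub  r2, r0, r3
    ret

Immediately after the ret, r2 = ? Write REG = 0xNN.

REG = 0xae

prologue: push r1 → mem[0xe2]=0x6e, sp=0xe2
prologue: push r3 → mem[0xe1]=0x03, sp=0xe1
prologue: push r4 → mem[0xe0]=0x23, sp=0xe0
body[0] xor  r0, r4, r1 → r0=0x4d
body[1] sub  r1, r3, #42 → r1=0xd9
body[2] add  r2, r3, #20 → r2=0x17
body[3] add  r4, r4, #30 → r4=0x41
body[4] mov  r2, #0x79 → r2=0x79
body[5] sub  r3, r1, #58 → r3=0x9f
body[6] sub  r2, r0, r3 → r2=0xae
epilogue: pop r4=0x23, sp=0xe1
epilogue: pop r3=0x03, sp=0xe2
epilogue: pop r1=0x6e, sp=0xe3
r2 is caller-saved → body value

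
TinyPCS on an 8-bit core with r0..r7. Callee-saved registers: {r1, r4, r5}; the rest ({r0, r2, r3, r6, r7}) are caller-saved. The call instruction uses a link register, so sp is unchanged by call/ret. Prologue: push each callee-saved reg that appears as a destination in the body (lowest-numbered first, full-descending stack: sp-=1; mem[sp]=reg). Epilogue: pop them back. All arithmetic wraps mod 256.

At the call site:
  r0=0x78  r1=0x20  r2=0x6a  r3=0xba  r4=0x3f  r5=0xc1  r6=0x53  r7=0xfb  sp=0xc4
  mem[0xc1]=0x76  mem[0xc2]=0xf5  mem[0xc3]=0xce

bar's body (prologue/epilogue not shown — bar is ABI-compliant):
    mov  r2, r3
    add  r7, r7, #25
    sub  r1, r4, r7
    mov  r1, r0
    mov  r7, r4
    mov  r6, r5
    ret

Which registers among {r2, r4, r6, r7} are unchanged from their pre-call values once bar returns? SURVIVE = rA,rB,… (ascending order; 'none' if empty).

SURVIVE = r4

prologue: push r1 → mem[0xc3]=0x20, sp=0xc3
body[0] mov  r2, r3 → r2=0xba
body[1] add  r7, r7, #25 → r7=0x14
body[2] sub  r1, r4, r7 → r1=0x2b
body[3] mov  r1, r0 → r1=0x78
body[4] mov  r7, r4 → r7=0x3f
body[5] mov  r6, r5 → r6=0xc1
epilogue: pop r1=0x20, sp=0xc4
r2: caller-saved, written=True
r4: callee-saved, written=False
r6: caller-saved, written=True
r7: caller-saved, written=True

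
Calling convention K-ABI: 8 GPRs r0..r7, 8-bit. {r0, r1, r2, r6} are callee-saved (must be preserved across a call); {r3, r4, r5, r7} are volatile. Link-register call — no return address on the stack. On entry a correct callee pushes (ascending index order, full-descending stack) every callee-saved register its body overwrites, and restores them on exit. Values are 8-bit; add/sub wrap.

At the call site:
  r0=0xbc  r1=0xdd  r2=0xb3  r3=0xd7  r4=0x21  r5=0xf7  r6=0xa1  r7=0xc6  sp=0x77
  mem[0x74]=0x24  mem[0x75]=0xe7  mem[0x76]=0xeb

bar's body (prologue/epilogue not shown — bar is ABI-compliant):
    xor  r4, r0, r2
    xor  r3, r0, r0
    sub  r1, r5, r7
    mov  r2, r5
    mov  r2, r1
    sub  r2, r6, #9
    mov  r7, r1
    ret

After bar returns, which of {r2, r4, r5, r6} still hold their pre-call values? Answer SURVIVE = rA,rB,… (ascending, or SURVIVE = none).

prologue: push r1 -> mem[0x76]=0xdd, sp=0x76
prologue: push r2 -> mem[0x75]=0xb3, sp=0x75
body[0] xor  r4, r0, r2 -> r4=0x0f
body[1] xor  r3, r0, r0 -> r3=0x00
body[2] sub  r1, r5, r7 -> r1=0x31
body[3] mov  r2, r5 -> r2=0xf7
body[4] mov  r2, r1 -> r2=0x31
body[5] sub  r2, r6, #9 -> r2=0x98
body[6] mov  r7, r1 -> r7=0x31
epilogue: pop r2=0xb3, sp=0x76
epilogue: pop r1=0xdd, sp=0x77
r2: callee-saved, written=True
r4: caller-saved, written=True
r5: caller-saved, written=False
r6: callee-saved, written=False

SURVIVE = r2,r5,r6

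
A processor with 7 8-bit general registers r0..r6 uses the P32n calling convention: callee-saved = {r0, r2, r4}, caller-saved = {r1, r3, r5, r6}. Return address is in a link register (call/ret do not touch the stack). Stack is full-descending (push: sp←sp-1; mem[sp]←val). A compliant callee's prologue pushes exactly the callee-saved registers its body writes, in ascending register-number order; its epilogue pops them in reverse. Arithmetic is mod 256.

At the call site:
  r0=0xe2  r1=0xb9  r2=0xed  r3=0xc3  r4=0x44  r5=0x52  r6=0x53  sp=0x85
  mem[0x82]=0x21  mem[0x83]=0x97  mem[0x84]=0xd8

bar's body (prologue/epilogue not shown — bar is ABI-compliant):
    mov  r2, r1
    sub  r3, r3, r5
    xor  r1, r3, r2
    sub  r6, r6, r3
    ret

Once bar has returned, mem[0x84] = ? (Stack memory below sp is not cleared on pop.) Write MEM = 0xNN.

MEM = 0xed

prologue: push r2 → mem[0x84]=0xed, sp=0x84
body[0] mov  r2, r1 → r2=0xb9
body[1] sub  r3, r3, r5 → r3=0x71
body[2] xor  r1, r3, r2 → r1=0xc8
body[3] sub  r6, r6, r3 → r6=0xe2
epilogue: pop r2=0xed, sp=0x85
prologue pushed ['r2'] at ['0x84']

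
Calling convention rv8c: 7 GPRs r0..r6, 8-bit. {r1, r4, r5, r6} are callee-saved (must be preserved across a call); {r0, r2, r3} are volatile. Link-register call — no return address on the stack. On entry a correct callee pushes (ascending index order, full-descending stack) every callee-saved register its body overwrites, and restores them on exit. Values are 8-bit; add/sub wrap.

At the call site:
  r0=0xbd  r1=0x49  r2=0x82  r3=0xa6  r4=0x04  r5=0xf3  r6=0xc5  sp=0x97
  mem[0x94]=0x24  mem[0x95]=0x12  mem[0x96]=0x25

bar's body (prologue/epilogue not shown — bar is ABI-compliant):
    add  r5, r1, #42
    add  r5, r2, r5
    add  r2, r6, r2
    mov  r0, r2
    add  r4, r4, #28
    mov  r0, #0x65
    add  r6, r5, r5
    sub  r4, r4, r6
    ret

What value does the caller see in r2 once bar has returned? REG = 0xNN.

prologue: push r4 -> mem[0x96]=0x04, sp=0x96
prologue: push r5 -> mem[0x95]=0xf3, sp=0x95
prologue: push r6 -> mem[0x94]=0xc5, sp=0x94
body[0] add  r5, r1, #42 -> r5=0x73
body[1] add  r5, r2, r5 -> r5=0xf5
body[2] add  r2, r6, r2 -> r2=0x47
body[3] mov  r0, r2 -> r0=0x47
body[4] add  r4, r4, #28 -> r4=0x20
body[5] mov  r0, #0x65 -> r0=0x65
body[6] add  r6, r5, r5 -> r6=0xea
body[7] sub  r4, r4, r6 -> r4=0x36
epilogue: pop r6=0xc5, sp=0x95
epilogue: pop r5=0xf3, sp=0x96
epilogue: pop r4=0x04, sp=0x97
r2 is caller-saved -> body value

REG = 0x47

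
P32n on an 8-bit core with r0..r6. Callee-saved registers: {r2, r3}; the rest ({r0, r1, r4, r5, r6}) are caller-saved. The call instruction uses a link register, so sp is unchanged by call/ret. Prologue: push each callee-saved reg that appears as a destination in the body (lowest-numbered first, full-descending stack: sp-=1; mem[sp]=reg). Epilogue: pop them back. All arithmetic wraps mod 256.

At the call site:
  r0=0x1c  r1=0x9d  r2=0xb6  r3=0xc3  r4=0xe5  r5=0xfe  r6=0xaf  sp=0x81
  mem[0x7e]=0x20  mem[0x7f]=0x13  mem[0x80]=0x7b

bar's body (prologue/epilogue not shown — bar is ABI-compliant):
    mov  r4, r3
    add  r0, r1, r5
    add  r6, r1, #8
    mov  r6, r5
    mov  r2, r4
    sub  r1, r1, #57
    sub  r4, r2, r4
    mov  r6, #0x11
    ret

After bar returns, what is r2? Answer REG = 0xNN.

REG = 0xb6

prologue: push r2 → mem[0x80]=0xb6, sp=0x80
body[0] mov  r4, r3 → r4=0xc3
body[1] add  r0, r1, r5 → r0=0x9b
body[2] add  r6, r1, #8 → r6=0xa5
body[3] mov  r6, r5 → r6=0xfe
body[4] mov  r2, r4 → r2=0xc3
body[5] sub  r1, r1, #57 → r1=0x64
body[6] sub  r4, r2, r4 → r4=0x00
body[7] mov  r6, #0x11 → r6=0x11
epilogue: pop r2=0xb6, sp=0x81
r2 is callee-saved → restored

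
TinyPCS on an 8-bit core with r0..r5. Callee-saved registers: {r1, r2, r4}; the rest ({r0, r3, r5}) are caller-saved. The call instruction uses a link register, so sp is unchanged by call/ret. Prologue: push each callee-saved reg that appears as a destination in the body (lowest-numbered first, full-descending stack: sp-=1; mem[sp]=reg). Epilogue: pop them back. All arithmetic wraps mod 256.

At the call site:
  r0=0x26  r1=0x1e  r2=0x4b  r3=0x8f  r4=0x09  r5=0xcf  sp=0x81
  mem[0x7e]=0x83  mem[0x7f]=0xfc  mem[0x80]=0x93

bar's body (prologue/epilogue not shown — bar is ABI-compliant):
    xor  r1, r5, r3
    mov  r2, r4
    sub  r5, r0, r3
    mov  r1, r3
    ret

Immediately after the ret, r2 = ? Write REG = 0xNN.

prologue: push r1 → mem[0x80]=0x1e, sp=0x80
prologue: push r2 → mem[0x7f]=0x4b, sp=0x7f
body[0] xor  r1, r5, r3 → r1=0x40
body[1] mov  r2, r4 → r2=0x09
body[2] sub  r5, r0, r3 → r5=0x97
body[3] mov  r1, r3 → r1=0x8f
epilogue: pop r2=0x4b, sp=0x80
epilogue: pop r1=0x1e, sp=0x81
r2 is callee-saved → restored

REG = 0x4b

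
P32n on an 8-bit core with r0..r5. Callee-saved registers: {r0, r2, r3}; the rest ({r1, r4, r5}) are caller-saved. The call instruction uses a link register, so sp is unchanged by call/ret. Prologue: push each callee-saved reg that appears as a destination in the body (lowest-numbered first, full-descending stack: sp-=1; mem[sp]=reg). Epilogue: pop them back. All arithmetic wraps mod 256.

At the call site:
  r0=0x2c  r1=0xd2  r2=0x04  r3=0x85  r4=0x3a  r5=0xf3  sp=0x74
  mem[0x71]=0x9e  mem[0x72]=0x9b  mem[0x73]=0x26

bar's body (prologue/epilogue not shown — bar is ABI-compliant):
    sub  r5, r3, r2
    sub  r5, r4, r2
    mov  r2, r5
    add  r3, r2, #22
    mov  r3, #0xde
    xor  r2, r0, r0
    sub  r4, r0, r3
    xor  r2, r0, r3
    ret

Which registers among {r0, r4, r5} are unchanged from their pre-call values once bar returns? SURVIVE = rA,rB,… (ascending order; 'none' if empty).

prologue: push r2 -> mem[0x73]=0x04, sp=0x73
prologue: push r3 -> mem[0x72]=0x85, sp=0x72
body[0] sub  r5, r3, r2 -> r5=0x81
body[1] sub  r5, r4, r2 -> r5=0x36
body[2] mov  r2, r5 -> r2=0x36
body[3] add  r3, r2, #22 -> r3=0x4c
body[4] mov  r3, #0xde -> r3=0xde
body[5] xor  r2, r0, r0 -> r2=0x00
body[6] sub  r4, r0, r3 -> r4=0x4e
body[7] xor  r2, r0, r3 -> r2=0xf2
epilogue: pop r3=0x85, sp=0x73
epilogue: pop r2=0x04, sp=0x74
r0: callee-saved, written=False
r4: caller-saved, written=True
r5: caller-saved, written=True

SURVIVE = r0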